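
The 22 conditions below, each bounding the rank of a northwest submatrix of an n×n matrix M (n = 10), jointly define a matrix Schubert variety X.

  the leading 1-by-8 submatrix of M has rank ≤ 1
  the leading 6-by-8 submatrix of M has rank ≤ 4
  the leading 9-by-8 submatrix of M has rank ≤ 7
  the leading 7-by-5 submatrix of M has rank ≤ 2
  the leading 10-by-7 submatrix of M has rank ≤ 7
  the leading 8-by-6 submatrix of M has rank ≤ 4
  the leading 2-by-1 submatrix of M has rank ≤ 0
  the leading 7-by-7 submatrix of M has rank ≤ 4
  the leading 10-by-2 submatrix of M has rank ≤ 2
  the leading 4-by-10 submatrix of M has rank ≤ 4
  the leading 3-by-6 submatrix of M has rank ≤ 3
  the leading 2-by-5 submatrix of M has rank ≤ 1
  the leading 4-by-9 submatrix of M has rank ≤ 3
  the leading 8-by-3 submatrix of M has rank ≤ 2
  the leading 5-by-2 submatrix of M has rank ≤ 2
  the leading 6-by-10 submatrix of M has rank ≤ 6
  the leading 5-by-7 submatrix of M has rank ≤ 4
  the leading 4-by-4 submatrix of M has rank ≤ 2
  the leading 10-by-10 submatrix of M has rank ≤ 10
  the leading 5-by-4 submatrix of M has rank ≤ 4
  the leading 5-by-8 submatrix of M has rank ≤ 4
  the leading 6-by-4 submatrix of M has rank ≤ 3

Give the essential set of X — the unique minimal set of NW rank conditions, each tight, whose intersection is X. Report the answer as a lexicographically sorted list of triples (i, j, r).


Computing R[i][j] = min implied NW-rank bound (n=10, 22 conditions):

  i=1: 0 1 1 1 1 1 1 1 1 1
  i=2: 0 1 1 1 1 2 2 2 2 2
  i=3: 1 2 2 2 2 3 3 3 3 3
  i=4: 1 2 2 2 2 3 3 3 3 4
  i=5: 1 2 2 2 2 3 4 4 4 5
  i=6: 1 2 2 2 2 3 4 4 5 6
  i=7: 1 2 2 2 2 3 4 5 6 7
  i=8: 1 2 2 3 3 4 5 6 7 8
  i=9: 1 2 3 4 4 5 6 7 8 9
  i=10: 1 2 3 4 5 6 7 8 9 10

reading off 1-entries of Δ²R: w = (2, 6, 1, 10, 7, 9, 8, 4, 3, 5).

Fulton essential set (6 of the 22 Rothe cells):

[(2, 1, 0), (2, 5, 1), (4, 9, 3), (6, 8, 4), (7, 5, 2), (8, 3, 2)]


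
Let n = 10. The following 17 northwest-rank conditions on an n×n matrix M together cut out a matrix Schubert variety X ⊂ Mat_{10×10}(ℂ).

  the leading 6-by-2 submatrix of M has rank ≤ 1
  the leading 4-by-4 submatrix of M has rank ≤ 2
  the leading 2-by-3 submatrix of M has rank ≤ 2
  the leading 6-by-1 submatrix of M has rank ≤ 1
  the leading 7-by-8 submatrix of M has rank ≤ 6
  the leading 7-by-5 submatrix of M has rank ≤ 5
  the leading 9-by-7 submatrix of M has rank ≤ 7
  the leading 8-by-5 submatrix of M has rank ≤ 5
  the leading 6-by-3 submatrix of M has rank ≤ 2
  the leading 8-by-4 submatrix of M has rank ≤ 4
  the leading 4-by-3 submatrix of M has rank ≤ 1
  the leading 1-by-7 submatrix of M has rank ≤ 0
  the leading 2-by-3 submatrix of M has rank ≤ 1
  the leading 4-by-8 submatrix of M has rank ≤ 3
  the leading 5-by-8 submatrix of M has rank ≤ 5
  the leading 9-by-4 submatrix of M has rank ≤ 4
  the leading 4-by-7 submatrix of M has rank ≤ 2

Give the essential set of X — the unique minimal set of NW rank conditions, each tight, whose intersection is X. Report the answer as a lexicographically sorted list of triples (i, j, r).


Propagating the 17 rank bounds to every northwest block:

  row 1: 0  0  0  0  0  0  0  1  1  1
  row 2: 1  1  1  1  1  1  1  2  2  2
  row 3: 1  1  1  2  2  2  2  3  3  3
  row 4: 1  1  1  2  2  2  2  3  4  4
  row 5: 1  1  2  3  3  3  3  4  5  5
  row 6: 1  1  2  3  4  4  4  5  6  6
  row 7: 1  2  3  4  5  5  5  6  7  7
  row 8: 1  2  3  4  5  6  6  7  8  8
  row 9: 1  2  3  4  5  6  7  8  9  9
  row 10: 1  2  3  4  5  6  7  8  9  10

second differences of R give the permutation w = (8, 1, 4, 9, 3, 5, 2, 6, 7, 10).

Rothe diagram D(w) (16 cells), 4 SE-corners (essential conditions):

[(1, 7, 0), (4, 3, 1), (4, 7, 2), (6, 2, 1)]


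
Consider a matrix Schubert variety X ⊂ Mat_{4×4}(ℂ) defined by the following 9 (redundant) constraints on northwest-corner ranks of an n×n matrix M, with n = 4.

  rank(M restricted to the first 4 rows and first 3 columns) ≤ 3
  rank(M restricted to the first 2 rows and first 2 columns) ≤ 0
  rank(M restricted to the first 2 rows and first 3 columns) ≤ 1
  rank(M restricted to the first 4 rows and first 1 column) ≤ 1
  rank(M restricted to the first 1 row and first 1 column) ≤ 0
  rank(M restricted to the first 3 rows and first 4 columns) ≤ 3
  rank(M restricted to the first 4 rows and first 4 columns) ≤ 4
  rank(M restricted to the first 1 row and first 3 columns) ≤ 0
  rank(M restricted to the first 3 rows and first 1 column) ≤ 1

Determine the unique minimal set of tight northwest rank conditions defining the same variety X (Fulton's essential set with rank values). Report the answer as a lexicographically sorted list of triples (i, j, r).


Reconstructing r_w from the 9 given conditions:

  row 1: 0 | 0 | 0 | 1
  row 2: 0 | 0 | 1 | 2
  row 3: 1 | 1 | 2 | 3
  row 4: 1 | 2 | 3 | 4

giving w = (4, 3, 1, 2) via Δ²R.

Rothe diagram D(w) (5 cells), 2 SE-corners (essential conditions):

[(1, 3, 0), (2, 2, 0)]


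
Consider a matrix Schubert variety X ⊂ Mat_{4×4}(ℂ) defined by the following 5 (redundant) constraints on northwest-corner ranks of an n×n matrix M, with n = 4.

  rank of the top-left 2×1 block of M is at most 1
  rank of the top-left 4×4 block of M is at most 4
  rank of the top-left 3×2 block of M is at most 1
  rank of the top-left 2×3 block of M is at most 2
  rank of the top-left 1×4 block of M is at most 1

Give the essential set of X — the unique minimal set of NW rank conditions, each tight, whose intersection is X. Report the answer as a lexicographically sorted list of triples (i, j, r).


Recovering R(i,j) via the rank-extension bound from the 5 conditions:

  i=1: 1 | 1 | 1 | 1
  i=2: 1 | 1 | 2 | 2
  i=3: 1 | 1 | 2 | 3
  i=4: 1 | 2 | 3 | 4

so w = (1, 3, 4, 2).

D(w) has 2 cells with 1 SE-corner; essential set:

[(3, 2, 1)]


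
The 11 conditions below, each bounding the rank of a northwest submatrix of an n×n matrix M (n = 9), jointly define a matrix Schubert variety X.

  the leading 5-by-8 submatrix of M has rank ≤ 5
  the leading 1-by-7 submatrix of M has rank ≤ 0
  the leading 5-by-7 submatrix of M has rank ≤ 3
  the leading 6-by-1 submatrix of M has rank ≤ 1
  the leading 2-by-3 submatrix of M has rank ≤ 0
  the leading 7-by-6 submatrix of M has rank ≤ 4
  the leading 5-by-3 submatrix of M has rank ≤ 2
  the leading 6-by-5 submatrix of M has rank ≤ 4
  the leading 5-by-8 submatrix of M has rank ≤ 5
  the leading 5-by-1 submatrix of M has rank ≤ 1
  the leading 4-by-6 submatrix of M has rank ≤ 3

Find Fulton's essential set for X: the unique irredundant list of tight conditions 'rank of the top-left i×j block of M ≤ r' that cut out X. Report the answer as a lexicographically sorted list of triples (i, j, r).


Recovering R(i,j) via the rank-extension bound from the 11 conditions:

  R[1]: 0 0 0 0 0 0 0 1 1
  R[2]: 0 0 0 1 1 1 1 2 2
  R[3]: 1 1 1 2 2 2 2 3 3
  R[4]: 1 2 2 3 3 3 3 4 4
  R[5]: 1 2 2 3 3 3 3 4 5
  R[6]: 1 2 3 4 4 4 4 5 6
  R[7]: 1 2 3 4 4 4 5 6 7
  R[8]: 1 2 3 4 5 5 6 7 8
  R[9]: 1 2 3 4 5 6 7 8 9

the unique w with this rank table is (8, 4, 1, 2, 9, 3, 7, 5, 6).

|D(w)|=16, |Ess(w)|=5:

[(1, 7, 0), (2, 3, 0), (5, 3, 2), (5, 7, 3), (7, 6, 4)]


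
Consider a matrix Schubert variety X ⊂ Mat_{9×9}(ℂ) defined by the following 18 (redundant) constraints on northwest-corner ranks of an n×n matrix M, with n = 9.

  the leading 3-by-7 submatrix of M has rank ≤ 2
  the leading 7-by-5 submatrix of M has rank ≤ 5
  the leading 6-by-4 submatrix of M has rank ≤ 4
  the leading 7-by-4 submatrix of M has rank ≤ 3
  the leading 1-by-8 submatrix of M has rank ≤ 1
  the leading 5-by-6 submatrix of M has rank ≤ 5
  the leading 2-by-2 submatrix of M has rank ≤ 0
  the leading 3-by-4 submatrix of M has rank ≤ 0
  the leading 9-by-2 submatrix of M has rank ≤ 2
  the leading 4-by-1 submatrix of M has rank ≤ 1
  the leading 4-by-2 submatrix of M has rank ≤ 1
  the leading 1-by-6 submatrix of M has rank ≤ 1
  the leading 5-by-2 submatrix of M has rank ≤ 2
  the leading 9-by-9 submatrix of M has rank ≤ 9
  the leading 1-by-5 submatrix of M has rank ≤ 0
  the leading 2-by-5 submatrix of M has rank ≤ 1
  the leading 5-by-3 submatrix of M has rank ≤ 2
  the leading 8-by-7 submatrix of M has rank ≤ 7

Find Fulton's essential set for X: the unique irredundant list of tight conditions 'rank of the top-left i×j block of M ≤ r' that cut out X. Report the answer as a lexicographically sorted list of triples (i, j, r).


Reconstructing r_w from the 18 given conditions:

  R[1]: 0, 0, 0, 0, 0, 1, 1, 1, 1
  R[2]: 0, 0, 0, 0, 1, 2, 2, 2, 2
  R[3]: 0, 0, 0, 0, 1, 2, 2, 3, 3
  R[4]: 1, 1, 1, 1, 2, 3, 3, 4, 4
  R[5]: 1, 2, 2, 2, 3, 4, 4, 5, 5
  R[6]: 1, 2, 3, 3, 4, 5, 5, 6, 6
  R[7]: 1, 2, 3, 3, 4, 5, 6, 7, 7
  R[8]: 1, 2, 3, 4, 5, 6, 7, 8, 8
  R[9]: 1, 2, 3, 4, 5, 6, 7, 8, 9

the unique w with this rank table is (6, 5, 8, 1, 2, 3, 7, 4, 9).

4 SE-corners of the 15-cell Rothe diagram give Ess(w):

[(1, 5, 0), (3, 4, 0), (3, 7, 2), (7, 4, 3)]


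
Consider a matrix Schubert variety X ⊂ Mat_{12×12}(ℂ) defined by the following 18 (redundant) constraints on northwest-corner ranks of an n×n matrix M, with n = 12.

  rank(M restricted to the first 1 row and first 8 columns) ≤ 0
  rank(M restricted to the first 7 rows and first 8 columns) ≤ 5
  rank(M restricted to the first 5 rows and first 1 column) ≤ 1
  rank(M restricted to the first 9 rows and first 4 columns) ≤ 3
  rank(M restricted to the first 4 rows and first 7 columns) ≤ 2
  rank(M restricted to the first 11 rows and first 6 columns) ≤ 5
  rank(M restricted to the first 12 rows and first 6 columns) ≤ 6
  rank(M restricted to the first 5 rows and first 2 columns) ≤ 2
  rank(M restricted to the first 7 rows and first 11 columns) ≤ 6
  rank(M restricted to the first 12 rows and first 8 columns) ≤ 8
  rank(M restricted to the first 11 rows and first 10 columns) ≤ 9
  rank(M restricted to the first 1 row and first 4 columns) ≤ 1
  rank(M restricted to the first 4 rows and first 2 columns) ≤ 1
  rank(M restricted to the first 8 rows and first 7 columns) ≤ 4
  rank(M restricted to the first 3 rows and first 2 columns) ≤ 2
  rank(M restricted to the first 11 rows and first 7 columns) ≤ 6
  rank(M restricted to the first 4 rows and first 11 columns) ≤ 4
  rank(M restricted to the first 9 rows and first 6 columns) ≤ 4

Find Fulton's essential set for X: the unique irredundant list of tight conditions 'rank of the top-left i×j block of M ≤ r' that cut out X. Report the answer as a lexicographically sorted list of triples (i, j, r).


Reconstructing r_w from the 18 given conditions:

  0  0  0  0  0  0  0  0  1  1  1  1
  1  1  1  1  1  1  1  1  2  2  2  2
  1  1  2  2  2  2  2  2  3  3  3  3
  1  1  2  2  2  2  2  3  4  4  4  4
  1  2  3  3  3  3  3  4  5  5  5  5
  1  2  3  3  4  4  4  5  6  6  6  6
  1  2  3  3  4  4  4  5  6  6  6  7
  1  2  3  3  4  4  4  5  6  7  7  8
  1  2  3  3  4  4  5  6  7  8  8  9
  1  2  3  4  5  5  6  7  8  9  9  10
  1  2  3  4  5  5  6  7  8  9  10  11
  1  2  3  4  5  6  7  8  9  10  11  12

second differences of R give the permutation w = (9, 1, 3, 8, 2, 5, 12, 10, 7, 4, 11, 6).

ℓ(w)=26; the 8 essential cells (i,j,r):

[(1, 8, 0), (4, 2, 1), (4, 7, 2), (7, 11, 6), (8, 7, 4), (9, 4, 3), (9, 6, 4), (11, 6, 5)]


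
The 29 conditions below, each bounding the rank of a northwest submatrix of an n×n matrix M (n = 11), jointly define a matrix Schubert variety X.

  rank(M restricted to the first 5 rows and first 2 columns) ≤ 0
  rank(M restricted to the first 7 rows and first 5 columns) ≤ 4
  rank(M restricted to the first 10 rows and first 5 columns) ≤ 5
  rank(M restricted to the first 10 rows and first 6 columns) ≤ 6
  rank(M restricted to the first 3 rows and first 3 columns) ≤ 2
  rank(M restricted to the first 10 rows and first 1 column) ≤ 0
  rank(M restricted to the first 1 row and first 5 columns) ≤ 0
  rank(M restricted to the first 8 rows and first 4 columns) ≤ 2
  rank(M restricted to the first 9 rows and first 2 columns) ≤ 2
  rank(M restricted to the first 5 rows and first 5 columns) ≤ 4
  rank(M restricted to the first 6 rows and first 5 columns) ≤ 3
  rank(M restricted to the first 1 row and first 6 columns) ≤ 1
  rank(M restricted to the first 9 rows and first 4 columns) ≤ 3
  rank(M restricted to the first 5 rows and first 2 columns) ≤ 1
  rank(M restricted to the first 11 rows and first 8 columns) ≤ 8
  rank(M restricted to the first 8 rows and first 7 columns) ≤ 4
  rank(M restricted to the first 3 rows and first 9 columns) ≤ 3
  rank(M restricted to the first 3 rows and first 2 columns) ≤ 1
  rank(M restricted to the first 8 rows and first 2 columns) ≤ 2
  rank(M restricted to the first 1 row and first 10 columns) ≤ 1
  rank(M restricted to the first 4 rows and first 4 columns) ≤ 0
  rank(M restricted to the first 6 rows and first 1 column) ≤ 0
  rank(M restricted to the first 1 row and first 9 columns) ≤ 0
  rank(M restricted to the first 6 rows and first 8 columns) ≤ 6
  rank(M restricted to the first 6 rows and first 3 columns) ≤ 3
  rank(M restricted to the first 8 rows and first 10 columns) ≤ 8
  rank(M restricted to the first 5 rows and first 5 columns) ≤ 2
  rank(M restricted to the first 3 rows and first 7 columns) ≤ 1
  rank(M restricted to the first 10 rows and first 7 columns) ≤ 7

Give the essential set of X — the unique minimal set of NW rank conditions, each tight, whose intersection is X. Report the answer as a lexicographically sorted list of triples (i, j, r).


Rank table r_w(11×11) implied by the 29 constraints:

  i=1: 0 0 0 0 0 0 0 0 0 1 1
  i=2: 0 0 0 0 1 1 1 1 1 2 2
  i=3: 0 0 0 0 1 1 1 2 2 3 3
  i=4: 0 0 0 0 1 2 2 3 3 4 4
  i=5: 0 0 1 1 2 3 3 4 4 5 5
  i=6: 0 1 2 2 3 4 4 5 5 6 6
  i=7: 0 1 2 2 3 4 4 5 6 7 7
  i=8: 0 1 2 2 3 4 4 5 6 7 8
  i=9: 0 1 2 3 4 5 5 6 7 8 9
  i=10: 0 1 2 3 4 5 6 7 8 9 10
  i=11: 1 2 3 4 5 6 7 8 9 10 11

the unique w with this rank table is (10, 5, 8, 6, 3, 2, 9, 11, 4, 7, 1).

7 SE-corners of the 34-cell Rothe diagram give Ess(w):

[(1, 9, 0), (3, 7, 1), (4, 4, 0), (5, 2, 0), (8, 4, 2), (8, 7, 4), (10, 1, 0)]


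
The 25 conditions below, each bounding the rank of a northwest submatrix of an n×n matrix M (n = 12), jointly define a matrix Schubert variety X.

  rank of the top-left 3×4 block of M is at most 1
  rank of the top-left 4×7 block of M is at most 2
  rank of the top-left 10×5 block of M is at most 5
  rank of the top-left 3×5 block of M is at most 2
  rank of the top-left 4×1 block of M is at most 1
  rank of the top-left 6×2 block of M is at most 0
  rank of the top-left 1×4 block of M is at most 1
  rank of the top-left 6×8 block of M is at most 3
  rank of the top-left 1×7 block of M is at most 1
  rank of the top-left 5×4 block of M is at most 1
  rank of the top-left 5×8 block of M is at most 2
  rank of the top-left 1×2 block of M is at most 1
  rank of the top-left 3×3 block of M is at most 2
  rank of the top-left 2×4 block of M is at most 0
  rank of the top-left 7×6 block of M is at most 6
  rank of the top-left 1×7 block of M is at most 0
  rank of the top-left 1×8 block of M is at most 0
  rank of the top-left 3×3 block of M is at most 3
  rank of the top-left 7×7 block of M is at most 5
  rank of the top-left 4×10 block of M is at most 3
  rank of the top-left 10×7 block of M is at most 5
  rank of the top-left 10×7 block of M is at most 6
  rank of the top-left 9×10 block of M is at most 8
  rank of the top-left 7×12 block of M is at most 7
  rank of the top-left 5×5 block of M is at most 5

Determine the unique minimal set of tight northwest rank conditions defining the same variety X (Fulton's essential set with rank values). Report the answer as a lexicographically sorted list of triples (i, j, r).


Computing R[i][j] = min implied NW-rank bound (n=12, 25 conditions):

  R[1]: 0 | 0 | 0 | 0 | 0 | 0 | 0 | 0 | 1 | 1 | 1 | 1
  R[2]: 0 | 0 | 0 | 0 | 1 | 1 | 1 | 1 | 2 | 2 | 2 | 2
  R[3]: 0 | 0 | 1 | 1 | 2 | 2 | 2 | 2 | 3 | 3 | 3 | 3
  R[4]: 0 | 0 | 1 | 1 | 2 | 2 | 2 | 2 | 3 | 3 | 4 | 4
  R[5]: 0 | 0 | 1 | 1 | 2 | 2 | 2 | 2 | 3 | 4 | 5 | 5
  R[6]: 0 | 0 | 1 | 2 | 3 | 3 | 3 | 3 | 4 | 5 | 6 | 6
  R[7]: 1 | 1 | 2 | 3 | 4 | 4 | 4 | 4 | 5 | 6 | 7 | 7
  R[8]: 1 | 2 | 3 | 4 | 5 | 5 | 5 | 5 | 6 | 7 | 8 | 8
  R[9]: 1 | 2 | 3 | 4 | 5 | 5 | 5 | 6 | 7 | 8 | 9 | 9
  R[10]: 1 | 2 | 3 | 4 | 5 | 5 | 5 | 6 | 7 | 8 | 9 | 10
  R[11]: 1 | 2 | 3 | 4 | 5 | 6 | 6 | 7 | 8 | 9 | 10 | 11
  R[12]: 1 | 2 | 3 | 4 | 5 | 6 | 7 | 8 | 9 | 10 | 11 | 12

reading off 1-entries of Δ²R: w = (9, 5, 3, 11, 10, 4, 1, 2, 8, 12, 6, 7).

D(w) has 33 cells with 7 SE-corners; essential set:

[(1, 8, 0), (2, 4, 0), (4, 10, 3), (5, 4, 1), (5, 8, 2), (6, 2, 0), (10, 7, 5)]


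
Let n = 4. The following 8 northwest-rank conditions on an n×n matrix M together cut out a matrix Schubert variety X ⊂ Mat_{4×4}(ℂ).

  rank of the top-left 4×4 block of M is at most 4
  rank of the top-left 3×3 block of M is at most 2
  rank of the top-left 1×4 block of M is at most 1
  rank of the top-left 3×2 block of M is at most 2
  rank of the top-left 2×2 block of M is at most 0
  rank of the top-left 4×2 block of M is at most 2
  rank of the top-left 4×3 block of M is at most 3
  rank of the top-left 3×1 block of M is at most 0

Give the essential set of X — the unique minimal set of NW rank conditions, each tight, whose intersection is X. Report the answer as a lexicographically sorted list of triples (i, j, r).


The tightest implied rank at each (i,j), from the 8 conditions:

  R[1]: 0 0 1 1
  R[2]: 0 0 1 2
  R[3]: 0 1 2 3
  R[4]: 1 2 3 4

giving w = (3, 4, 2, 1) via Δ²R.

Rothe diagram D(w) (5 cells), 2 SE-corners (essential conditions):

[(2, 2, 0), (3, 1, 0)]


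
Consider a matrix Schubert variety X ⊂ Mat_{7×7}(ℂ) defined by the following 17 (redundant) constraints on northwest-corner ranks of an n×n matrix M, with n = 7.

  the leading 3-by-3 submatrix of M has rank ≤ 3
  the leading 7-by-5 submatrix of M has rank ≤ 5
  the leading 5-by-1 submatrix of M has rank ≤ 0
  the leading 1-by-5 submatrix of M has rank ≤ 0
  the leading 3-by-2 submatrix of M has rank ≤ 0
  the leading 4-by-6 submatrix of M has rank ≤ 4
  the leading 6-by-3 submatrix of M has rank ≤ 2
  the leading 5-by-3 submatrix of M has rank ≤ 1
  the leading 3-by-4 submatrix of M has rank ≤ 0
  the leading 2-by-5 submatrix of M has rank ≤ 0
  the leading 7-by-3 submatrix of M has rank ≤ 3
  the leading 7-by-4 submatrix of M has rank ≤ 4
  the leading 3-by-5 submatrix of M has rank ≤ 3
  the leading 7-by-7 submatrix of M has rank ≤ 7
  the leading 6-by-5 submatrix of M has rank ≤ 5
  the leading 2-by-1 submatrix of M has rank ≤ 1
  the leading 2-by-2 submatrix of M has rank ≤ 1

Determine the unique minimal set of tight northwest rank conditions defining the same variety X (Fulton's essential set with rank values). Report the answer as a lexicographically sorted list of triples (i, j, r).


Reconstructing r_w from the 17 given conditions:

  i=1: 0 | 0 | 0 | 0 | 0 | 1 | 1
  i=2: 0 | 0 | 0 | 0 | 0 | 1 | 2
  i=3: 0 | 0 | 0 | 0 | 1 | 2 | 3
  i=4: 0 | 1 | 1 | 1 | 2 | 3 | 4
  i=5: 0 | 1 | 1 | 2 | 3 | 4 | 5
  i=6: 1 | 2 | 2 | 3 | 4 | 5 | 6
  i=7: 1 | 2 | 3 | 4 | 5 | 6 | 7

second differences of R give the permutation w = (6, 7, 5, 2, 4, 1, 3).

D(w) has 17 cells with 4 SE-corners; essential set:

[(2, 5, 0), (3, 4, 0), (5, 1, 0), (5, 3, 1)]


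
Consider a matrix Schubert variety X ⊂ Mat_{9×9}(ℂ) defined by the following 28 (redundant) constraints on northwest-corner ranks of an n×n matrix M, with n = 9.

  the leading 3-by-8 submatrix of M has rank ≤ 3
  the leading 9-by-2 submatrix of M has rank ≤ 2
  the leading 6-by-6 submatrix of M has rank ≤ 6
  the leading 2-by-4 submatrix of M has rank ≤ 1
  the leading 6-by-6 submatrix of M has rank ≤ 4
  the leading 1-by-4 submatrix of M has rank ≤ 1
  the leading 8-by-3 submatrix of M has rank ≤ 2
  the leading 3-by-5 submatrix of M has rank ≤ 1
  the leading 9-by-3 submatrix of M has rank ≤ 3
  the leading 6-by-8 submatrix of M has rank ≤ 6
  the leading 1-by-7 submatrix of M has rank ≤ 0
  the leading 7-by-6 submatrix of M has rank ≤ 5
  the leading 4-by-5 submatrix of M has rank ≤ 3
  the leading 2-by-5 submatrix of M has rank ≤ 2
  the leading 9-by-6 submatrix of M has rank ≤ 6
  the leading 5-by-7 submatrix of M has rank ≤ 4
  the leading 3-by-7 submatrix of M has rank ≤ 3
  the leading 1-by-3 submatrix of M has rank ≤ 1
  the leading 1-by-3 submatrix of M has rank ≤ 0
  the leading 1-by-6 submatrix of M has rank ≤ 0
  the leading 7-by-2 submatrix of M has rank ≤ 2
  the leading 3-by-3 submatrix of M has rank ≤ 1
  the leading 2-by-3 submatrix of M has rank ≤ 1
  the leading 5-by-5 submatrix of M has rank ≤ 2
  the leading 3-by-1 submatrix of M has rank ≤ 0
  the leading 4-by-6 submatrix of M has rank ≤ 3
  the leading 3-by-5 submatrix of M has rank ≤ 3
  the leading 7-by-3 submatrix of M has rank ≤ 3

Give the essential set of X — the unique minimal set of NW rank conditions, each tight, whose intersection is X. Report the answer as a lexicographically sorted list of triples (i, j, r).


Propagating the 28 rank bounds to every northwest block:

  row 1: 0  0  0  0  0  0  0  1  1
  row 2: 0  1  1  1  1  1  1  2  2
  row 3: 0  1  1  1  1  2  2  3  3
  row 4: 1  2  2  2  2  3  3  4  4
  row 5: 1  2  2  2  2  3  4  5  5
  row 6: 1  2  2  3  3  4  5  6  6
  row 7: 1  2  2  3  4  5  6  7  7
  row 8: 1  2  2  3  4  5  6  7  8
  row 9: 1  2  3  4  5  6  7  8  9

so w = (8, 2, 6, 1, 7, 4, 5, 9, 3).

D(w) has 18 cells with 5 SE-corners; essential set:

[(1, 7, 0), (3, 1, 0), (3, 5, 1), (5, 5, 2), (8, 3, 2)]


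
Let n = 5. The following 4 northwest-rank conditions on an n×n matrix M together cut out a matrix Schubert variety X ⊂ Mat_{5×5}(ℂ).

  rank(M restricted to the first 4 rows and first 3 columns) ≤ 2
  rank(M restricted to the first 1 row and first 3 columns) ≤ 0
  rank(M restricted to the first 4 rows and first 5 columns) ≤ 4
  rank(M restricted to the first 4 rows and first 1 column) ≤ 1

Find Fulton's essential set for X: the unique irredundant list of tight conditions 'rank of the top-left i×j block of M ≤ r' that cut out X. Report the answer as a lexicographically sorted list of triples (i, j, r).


The tightest implied rank at each (i,j), from the 4 conditions:

  i=1: 0, 0, 0, 1, 1
  i=2: 1, 1, 1, 2, 2
  i=3: 1, 2, 2, 3, 3
  i=4: 1, 2, 2, 3, 4
  i=5: 1, 2, 3, 4, 5

so w = (4, 1, 2, 5, 3).

D(w) has 4 cells with 2 SE-corners; essential set:

[(1, 3, 0), (4, 3, 2)]


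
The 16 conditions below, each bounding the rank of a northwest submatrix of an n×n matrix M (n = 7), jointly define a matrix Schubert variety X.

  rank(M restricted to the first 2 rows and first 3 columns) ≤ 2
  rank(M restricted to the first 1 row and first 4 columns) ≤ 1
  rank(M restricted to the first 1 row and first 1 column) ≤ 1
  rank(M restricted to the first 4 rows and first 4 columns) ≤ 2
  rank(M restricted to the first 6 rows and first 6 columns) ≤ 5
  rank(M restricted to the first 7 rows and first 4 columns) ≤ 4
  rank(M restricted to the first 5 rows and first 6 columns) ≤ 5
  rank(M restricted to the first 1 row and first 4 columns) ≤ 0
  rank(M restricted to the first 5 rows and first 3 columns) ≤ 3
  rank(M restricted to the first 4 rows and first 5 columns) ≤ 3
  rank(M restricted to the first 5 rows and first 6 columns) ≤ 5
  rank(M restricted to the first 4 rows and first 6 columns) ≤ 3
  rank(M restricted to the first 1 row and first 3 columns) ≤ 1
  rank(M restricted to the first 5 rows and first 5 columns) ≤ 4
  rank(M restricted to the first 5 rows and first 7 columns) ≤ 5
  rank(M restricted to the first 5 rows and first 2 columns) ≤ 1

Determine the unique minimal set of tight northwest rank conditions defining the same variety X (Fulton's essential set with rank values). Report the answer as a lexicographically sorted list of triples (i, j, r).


Propagating the 16 rank bounds to every northwest block:

  i=1: 0  0  0  0  1  1  1
  i=2: 1  1  1  1  2  2  2
  i=3: 1  1  2  2  3  3  3
  i=4: 1  1  2  2  3  3  4
  i=5: 1  1  2  3  4  4  5
  i=6: 1  2  3  4  5  5  6
  i=7: 1  2  3  4  5  6  7

reading off 1-entries of Δ²R: w = (5, 1, 3, 7, 4, 2, 6).

Rothe diagram D(w) (9 cells), 4 SE-corners (essential conditions):

[(1, 4, 0), (4, 4, 2), (4, 6, 3), (5, 2, 1)]


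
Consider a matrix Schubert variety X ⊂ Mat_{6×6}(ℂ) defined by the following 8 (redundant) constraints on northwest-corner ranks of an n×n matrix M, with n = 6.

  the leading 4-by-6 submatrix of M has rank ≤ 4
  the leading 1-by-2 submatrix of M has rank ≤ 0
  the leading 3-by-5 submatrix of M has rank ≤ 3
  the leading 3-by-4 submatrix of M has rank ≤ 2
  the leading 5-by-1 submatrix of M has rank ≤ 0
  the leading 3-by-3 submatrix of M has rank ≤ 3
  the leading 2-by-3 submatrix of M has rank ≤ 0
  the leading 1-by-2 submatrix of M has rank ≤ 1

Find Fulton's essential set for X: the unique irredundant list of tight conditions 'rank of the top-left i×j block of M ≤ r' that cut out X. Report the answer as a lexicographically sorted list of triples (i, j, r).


Recovering R(i,j) via the rank-extension bound from the 8 conditions:

  0 | 0 | 0 | 1 | 1 | 1
  0 | 0 | 0 | 1 | 2 | 2
  0 | 1 | 1 | 2 | 3 | 3
  0 | 1 | 2 | 3 | 4 | 4
  0 | 1 | 2 | 3 | 4 | 5
  1 | 2 | 3 | 4 | 5 | 6

reading off 1-entries of Δ²R: w = (4, 5, 2, 3, 6, 1).

ℓ(w)=9; the 2 essential cells (i,j,r):

[(2, 3, 0), (5, 1, 0)]


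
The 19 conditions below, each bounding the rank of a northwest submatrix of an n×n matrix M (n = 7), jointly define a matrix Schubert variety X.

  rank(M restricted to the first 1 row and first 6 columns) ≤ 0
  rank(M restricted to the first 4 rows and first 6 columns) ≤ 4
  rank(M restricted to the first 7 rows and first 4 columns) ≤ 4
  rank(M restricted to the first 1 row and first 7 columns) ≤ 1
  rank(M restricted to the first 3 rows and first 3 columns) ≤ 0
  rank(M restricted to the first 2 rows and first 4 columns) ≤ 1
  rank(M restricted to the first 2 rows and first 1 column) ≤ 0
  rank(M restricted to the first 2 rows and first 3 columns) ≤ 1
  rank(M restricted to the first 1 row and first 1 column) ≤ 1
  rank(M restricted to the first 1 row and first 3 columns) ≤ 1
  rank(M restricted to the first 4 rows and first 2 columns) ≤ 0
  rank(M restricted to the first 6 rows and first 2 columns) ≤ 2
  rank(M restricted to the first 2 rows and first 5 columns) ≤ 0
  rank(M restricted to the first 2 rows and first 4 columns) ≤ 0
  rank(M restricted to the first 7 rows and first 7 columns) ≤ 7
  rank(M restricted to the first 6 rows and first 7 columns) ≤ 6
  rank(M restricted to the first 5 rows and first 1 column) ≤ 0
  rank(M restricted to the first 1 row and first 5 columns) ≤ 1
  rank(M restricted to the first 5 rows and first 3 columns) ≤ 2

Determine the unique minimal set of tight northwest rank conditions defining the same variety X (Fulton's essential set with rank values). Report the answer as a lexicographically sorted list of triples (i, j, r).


Rank table r_w(7×7) implied by the 19 constraints:

  0, 0, 0, 0, 0, 0, 1
  0, 0, 0, 0, 0, 1, 2
  0, 0, 0, 1, 1, 2, 3
  0, 0, 1, 2, 2, 3, 4
  0, 1, 2, 3, 3, 4, 5
  1, 2, 3, 4, 4, 5, 6
  1, 2, 3, 4, 5, 6, 7

giving w = (7, 6, 4, 3, 2, 1, 5) via Δ²R.

D(w) has 17 cells with 5 SE-corners; essential set:

[(1, 6, 0), (2, 5, 0), (3, 3, 0), (4, 2, 0), (5, 1, 0)]


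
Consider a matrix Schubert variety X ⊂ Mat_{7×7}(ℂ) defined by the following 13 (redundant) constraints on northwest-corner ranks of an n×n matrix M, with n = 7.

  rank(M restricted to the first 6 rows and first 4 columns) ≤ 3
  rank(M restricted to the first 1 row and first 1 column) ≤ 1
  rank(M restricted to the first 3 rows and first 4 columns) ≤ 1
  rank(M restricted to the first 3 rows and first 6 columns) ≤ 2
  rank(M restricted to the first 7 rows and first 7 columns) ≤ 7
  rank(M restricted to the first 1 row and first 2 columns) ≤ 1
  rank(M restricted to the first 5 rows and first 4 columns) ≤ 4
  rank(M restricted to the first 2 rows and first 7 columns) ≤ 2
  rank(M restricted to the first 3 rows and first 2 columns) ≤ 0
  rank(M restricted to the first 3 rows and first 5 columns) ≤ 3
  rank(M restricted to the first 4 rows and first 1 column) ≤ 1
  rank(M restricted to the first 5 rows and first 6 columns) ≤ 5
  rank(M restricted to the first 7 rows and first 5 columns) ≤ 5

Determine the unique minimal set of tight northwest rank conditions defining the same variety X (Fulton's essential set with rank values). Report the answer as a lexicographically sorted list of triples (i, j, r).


Propagating the 13 rank bounds to every northwest block:

  R[1]: 0 0 1 1 1 1 1
  R[2]: 0 0 1 1 2 2 2
  R[3]: 0 0 1 1 2 2 3
  R[4]: 1 1 2 2 3 3 4
  R[5]: 1 2 3 3 4 4 5
  R[6]: 1 2 3 3 4 5 6
  R[7]: 1 2 3 4 5 6 7

hence w(1..7) = (3, 5, 7, 1, 2, 6, 4).

D(w) has 10 cells with 4 SE-corners; essential set:

[(3, 2, 0), (3, 4, 1), (3, 6, 2), (6, 4, 3)]


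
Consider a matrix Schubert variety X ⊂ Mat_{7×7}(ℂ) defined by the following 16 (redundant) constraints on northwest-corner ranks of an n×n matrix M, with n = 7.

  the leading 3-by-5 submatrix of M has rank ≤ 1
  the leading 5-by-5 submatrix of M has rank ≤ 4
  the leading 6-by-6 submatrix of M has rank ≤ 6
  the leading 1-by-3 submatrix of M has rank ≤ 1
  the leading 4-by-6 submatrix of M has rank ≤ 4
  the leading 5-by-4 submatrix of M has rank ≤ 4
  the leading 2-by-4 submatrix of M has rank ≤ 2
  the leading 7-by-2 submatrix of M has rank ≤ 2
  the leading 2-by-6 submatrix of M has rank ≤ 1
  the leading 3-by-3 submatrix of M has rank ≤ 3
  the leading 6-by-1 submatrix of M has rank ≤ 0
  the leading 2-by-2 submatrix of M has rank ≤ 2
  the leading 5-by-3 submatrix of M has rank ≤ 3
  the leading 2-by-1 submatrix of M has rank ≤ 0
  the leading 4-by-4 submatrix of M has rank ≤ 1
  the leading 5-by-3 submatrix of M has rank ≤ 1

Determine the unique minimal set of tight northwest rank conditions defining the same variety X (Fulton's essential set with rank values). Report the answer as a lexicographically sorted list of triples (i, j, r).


The tightest implied rank at each (i,j), from the 16 conditions:

  R[1]: 0, 1, 1, 1, 1, 1, 1
  R[2]: 0, 1, 1, 1, 1, 1, 2
  R[3]: 0, 1, 1, 1, 1, 2, 3
  R[4]: 0, 1, 1, 1, 2, 3, 4
  R[5]: 0, 1, 1, 2, 3, 4, 5
  R[6]: 0, 1, 2, 3, 4, 5, 6
  R[7]: 1, 2, 3, 4, 5, 6, 7

giving w = (2, 7, 6, 5, 4, 3, 1) via Δ²R.

5 SE-corners of the 16-cell Rothe diagram give Ess(w):

[(2, 6, 1), (3, 5, 1), (4, 4, 1), (5, 3, 1), (6, 1, 0)]


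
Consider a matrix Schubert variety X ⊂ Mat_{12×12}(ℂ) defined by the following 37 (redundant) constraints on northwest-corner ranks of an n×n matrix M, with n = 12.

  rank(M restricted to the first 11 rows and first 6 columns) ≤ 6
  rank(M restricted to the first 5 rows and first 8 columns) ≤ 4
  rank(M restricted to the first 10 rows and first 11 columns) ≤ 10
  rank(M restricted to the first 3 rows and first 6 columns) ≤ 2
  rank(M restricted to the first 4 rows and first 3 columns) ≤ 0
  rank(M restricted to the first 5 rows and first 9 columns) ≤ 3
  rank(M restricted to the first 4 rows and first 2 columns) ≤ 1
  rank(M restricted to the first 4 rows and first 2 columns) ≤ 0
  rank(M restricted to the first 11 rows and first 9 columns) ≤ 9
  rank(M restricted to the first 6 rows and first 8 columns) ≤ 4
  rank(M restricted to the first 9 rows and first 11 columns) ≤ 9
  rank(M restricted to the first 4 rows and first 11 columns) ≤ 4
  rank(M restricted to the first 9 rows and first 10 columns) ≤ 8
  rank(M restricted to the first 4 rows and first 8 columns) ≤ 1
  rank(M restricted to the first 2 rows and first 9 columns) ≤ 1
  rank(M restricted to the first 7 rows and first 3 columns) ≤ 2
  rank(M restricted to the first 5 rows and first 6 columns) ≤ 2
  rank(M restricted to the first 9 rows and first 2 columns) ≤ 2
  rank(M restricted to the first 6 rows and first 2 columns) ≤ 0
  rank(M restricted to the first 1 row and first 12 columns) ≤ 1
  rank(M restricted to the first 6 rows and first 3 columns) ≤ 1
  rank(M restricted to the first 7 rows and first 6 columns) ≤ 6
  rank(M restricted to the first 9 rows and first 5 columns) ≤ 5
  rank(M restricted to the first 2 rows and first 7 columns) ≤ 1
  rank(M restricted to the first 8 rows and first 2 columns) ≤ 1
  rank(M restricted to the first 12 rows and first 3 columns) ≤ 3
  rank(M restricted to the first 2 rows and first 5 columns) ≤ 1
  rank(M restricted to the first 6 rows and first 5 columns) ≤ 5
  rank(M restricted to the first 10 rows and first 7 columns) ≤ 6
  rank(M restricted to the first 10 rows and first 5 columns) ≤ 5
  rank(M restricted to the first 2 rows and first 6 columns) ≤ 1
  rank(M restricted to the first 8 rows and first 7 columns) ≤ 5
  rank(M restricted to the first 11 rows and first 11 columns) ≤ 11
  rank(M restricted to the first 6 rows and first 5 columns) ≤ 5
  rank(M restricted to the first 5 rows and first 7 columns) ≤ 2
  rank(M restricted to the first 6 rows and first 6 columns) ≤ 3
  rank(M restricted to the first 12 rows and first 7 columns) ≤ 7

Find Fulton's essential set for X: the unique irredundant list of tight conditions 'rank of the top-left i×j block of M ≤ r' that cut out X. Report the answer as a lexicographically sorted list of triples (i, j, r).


Reconstructing r_w from the 37 given conditions:

  0 0 0 1 1 1 1 1 1 1 1 1
  0 0 0 1 1 1 1 1 1 2 2 2
  0 0 0 1 1 1 1 1 2 3 3 3
  0 0 0 1 1 1 1 1 2 3 4 4
  0 0 1 2 2 2 2 2 3 4 5 5
  0 0 1 2 3 3 3 3 4 5 6 6
  1 1 2 3 4 4 4 4 5 6 7 7
  1 1 2 3 4 5 5 5 6 7 8 8
  1 2 3 4 5 6 6 6 7 8 9 9
  1 2 3 4 5 6 6 7 8 9 10 10
  1 2 3 4 5 6 7 8 9 10 11 11
  1 2 3 4 5 6 7 8 9 10 11 12

the unique w with this rank table is (4, 10, 9, 11, 3, 5, 1, 6, 2, 8, 7, 12).

|D(w)|=31, |Ess(w)|=6:

[(2, 9, 1), (4, 3, 0), (4, 8, 1), (6, 2, 0), (8, 2, 1), (10, 7, 6)]


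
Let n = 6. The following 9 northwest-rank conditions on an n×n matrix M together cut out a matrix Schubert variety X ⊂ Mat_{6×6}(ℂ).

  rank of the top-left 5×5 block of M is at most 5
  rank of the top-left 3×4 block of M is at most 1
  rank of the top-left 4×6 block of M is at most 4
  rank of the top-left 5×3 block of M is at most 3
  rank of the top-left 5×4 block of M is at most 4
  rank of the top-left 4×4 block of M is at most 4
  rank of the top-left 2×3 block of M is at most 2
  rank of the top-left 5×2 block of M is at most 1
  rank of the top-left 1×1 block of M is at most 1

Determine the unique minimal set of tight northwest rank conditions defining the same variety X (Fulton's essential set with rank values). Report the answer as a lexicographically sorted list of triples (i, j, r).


The tightest implied rank at each (i,j), from the 9 conditions:

  row 1: 1 | 1 | 1 | 1 | 1 | 1
  row 2: 1 | 1 | 1 | 1 | 2 | 2
  row 3: 1 | 1 | 1 | 1 | 2 | 3
  row 4: 1 | 1 | 2 | 2 | 3 | 4
  row 5: 1 | 1 | 2 | 3 | 4 | 5
  row 6: 1 | 2 | 3 | 4 | 5 | 6

the unique w with this rank table is (1, 5, 6, 3, 4, 2).

Fulton essential set (2 of the 8 Rothe cells):

[(3, 4, 1), (5, 2, 1)]


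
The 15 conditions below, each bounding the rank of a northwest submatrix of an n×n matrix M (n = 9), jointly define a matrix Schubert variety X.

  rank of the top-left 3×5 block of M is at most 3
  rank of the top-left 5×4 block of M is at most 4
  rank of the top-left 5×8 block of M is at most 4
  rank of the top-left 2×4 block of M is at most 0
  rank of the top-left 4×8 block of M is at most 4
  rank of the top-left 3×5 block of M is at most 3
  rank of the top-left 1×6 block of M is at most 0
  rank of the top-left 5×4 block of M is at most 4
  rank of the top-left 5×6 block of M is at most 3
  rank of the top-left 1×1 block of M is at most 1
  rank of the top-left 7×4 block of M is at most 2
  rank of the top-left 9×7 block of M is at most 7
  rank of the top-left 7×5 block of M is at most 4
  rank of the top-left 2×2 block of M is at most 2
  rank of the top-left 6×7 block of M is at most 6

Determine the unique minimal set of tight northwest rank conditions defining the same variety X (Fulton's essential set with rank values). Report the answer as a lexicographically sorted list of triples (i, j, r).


Recovering R(i,j) via the rank-extension bound from the 15 conditions:

  R[1]: 0, 0, 0, 0, 0, 0, 1, 1, 1
  R[2]: 0, 0, 0, 0, 1, 1, 2, 2, 2
  R[3]: 1, 1, 1, 1, 2, 2, 3, 3, 3
  R[4]: 1, 2, 2, 2, 3, 3, 4, 4, 4
  R[5]: 1, 2, 2, 2, 3, 3, 4, 4, 5
  R[6]: 1, 2, 2, 2, 3, 4, 5, 5, 6
  R[7]: 1, 2, 2, 2, 3, 4, 5, 6, 7
  R[8]: 1, 2, 3, 3, 4, 5, 6, 7, 8
  R[9]: 1, 2, 3, 4, 5, 6, 7, 8, 9

second differences of R give the permutation w = (7, 5, 1, 2, 9, 6, 8, 3, 4).

Fulton essential set (5 of the 18 Rothe cells):

[(1, 6, 0), (2, 4, 0), (5, 6, 3), (5, 8, 4), (7, 4, 2)]


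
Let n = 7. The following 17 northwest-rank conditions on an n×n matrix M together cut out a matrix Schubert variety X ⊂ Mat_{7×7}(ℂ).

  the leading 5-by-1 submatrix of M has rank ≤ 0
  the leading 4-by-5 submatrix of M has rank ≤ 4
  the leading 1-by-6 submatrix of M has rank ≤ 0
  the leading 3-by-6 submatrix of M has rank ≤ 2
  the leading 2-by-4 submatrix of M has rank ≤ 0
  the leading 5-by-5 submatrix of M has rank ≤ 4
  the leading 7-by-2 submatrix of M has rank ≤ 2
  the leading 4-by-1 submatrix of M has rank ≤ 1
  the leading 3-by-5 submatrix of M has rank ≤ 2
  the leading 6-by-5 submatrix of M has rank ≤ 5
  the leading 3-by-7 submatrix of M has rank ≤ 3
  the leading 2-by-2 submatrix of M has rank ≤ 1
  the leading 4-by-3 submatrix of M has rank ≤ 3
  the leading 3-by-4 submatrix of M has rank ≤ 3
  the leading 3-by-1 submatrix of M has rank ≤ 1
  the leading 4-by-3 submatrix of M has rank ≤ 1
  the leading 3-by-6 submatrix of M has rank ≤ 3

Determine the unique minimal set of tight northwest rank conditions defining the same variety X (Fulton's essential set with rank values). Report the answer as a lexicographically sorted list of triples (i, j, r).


Rank table r_w(7×7) implied by the 17 constraints:

  0 0 0 0 0 0 1
  0 0 0 0 1 1 2
  0 1 1 1 2 2 3
  0 1 1 2 3 3 4
  0 1 2 3 4 4 5
  1 2 3 4 5 5 6
  1 2 3 4 5 6 7

the unique w with this rank table is (7, 5, 2, 4, 3, 1, 6).

D(w) has 14 cells with 4 SE-corners; essential set:

[(1, 6, 0), (2, 4, 0), (4, 3, 1), (5, 1, 0)]


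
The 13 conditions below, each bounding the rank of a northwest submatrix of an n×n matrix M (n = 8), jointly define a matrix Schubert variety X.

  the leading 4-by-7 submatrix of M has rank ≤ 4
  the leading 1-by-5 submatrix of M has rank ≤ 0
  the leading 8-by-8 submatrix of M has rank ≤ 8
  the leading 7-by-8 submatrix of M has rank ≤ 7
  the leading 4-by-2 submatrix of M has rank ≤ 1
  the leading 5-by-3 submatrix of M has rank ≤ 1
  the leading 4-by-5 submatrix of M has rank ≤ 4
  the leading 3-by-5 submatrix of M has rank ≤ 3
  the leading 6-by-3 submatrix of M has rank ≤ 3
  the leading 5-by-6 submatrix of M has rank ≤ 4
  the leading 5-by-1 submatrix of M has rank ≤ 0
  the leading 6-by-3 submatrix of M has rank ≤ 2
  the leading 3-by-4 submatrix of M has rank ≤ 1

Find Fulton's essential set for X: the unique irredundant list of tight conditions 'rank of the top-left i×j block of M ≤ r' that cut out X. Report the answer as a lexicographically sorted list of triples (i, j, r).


Recovering R(i,j) via the rank-extension bound from the 13 conditions:

  i=1: 0, 0, 0, 0, 0, 1, 1, 1
  i=2: 0, 1, 1, 1, 1, 2, 2, 2
  i=3: 0, 1, 1, 1, 2, 3, 3, 3
  i=4: 0, 1, 1, 2, 3, 4, 4, 4
  i=5: 0, 1, 1, 2, 3, 4, 5, 5
  i=6: 1, 2, 2, 3, 4, 5, 6, 6
  i=7: 1, 2, 3, 4, 5, 6, 7, 7
  i=8: 1, 2, 3, 4, 5, 6, 7, 8

hence w(1..8) = (6, 2, 5, 4, 7, 1, 3, 8).

4 SE-corners of the 13-cell Rothe diagram give Ess(w):

[(1, 5, 0), (3, 4, 1), (5, 1, 0), (5, 3, 1)]


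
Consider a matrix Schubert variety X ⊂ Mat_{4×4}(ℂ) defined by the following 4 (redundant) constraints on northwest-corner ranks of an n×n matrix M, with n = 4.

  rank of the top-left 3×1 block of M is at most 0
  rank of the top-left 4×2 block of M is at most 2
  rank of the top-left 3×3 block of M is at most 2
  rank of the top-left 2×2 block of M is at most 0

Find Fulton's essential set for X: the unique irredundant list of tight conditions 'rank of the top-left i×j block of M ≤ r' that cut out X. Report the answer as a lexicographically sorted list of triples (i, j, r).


Rank table r_w(4×4) implied by the 4 constraints:

  R[1]: 0 0 1 1
  R[2]: 0 0 1 2
  R[3]: 0 1 2 3
  R[4]: 1 2 3 4

so w = (3, 4, 2, 1).

|D(w)|=5, |Ess(w)|=2:

[(2, 2, 0), (3, 1, 0)]
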